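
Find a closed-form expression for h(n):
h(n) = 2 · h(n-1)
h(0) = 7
Pure geometric recurrence with ratio 2.
By induction h(n) = h(0) · (2)^n = 7 \cdot 2^{n}.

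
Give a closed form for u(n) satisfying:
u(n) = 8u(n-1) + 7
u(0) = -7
First-order linear non-homogeneous.
Homogeneous solution: u_h(n) = A·(8)^n.
Try constant particular solution u_p = K: K = 8K + 7 ⇒ K = -1.
General: u(n) = A·(8)^n - 1.
Apply u(0) = -7: A - 1 = -7 ⇒ A = -6.
So u(n) = - 6 \cdot 8^{n} - 1.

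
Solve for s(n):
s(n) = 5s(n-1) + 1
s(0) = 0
First-order linear non-homogeneous.
Homogeneous solution: s_h(n) = A·(5)^n.
Try constant particular solution s_p = K: K = 5K + 1 ⇒ K = - \frac{1}{4}.
General: s(n) = A·(5)^n - \frac{1}{4}.
Apply s(0) = 0: A - \frac{1}{4} = 0 ⇒ A = \frac{1}{4}.
So s(n) = \frac{5^{n}}{4} - \frac{1}{4}.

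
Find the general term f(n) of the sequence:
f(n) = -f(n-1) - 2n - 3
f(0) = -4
First-order linear with linear forcing.
Homogeneous solution: f_h(n) = A·(-1)^n.
Try particular f_p(n) = pn + q. Substituting:
  pn + q = -(p(n-1) + q) - 2n - 3.
Matching the n-coefficient: p = -p - 2 ⇒ p = -1.
Matching constants: q = p - q - 3 ⇒ q = -2.
General: f(n) = A·(-1)^n - n - 2.
Apply f(0) = -4: A - 2 = -4 ⇒ A = -2.
So f(n) = - 2 \left(-1\right)^{n} - n - 2.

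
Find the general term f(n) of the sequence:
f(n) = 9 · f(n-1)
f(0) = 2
Pure geometric recurrence with ratio 9.
By induction f(n) = f(0) · (9)^n = 2 \cdot 9^{n}.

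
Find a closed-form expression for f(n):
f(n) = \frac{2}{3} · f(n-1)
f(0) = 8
Pure geometric recurrence with ratio \frac{2}{3}.
By induction f(n) = f(0) · (\frac{2}{3})^n = 8 \left(\frac{2}{3}\right)^{n}.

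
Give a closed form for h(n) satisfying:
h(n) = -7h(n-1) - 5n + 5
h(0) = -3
First-order linear with linear forcing.
Homogeneous solution: h_h(n) = A·(-7)^n.
Try particular h_p(n) = pn + q. Substituting:
  pn + q = -7(p(n-1) + q) - 5n + 5.
Matching the n-coefficient: p = -7p - 5 ⇒ p = - \frac{5}{8}.
Matching constants: q = 7p - 7q + 5 ⇒ q = \frac{5}{64}.
General: h(n) = A·(-7)^n - \frac{5 n}{8} + \frac{5}{64}.
Apply h(0) = -3: A + \frac{5}{64} = -3 ⇒ A = - \frac{197}{64}.
So h(n) = - \frac{197 \left(-7\right)^{n}}{64} - \frac{5 n}{8} + \frac{5}{64}.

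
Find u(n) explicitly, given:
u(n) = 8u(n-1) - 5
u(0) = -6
First-order linear non-homogeneous.
Homogeneous solution: u_h(n) = A·(8)^n.
Try constant particular solution u_p = K: K = 8K - 5 ⇒ K = \frac{5}{7}.
General: u(n) = A·(8)^n + \frac{5}{7}.
Apply u(0) = -6: A + \frac{5}{7} = -6 ⇒ A = - \frac{47}{7}.
So u(n) = \frac{5}{7} - \frac{47 \cdot 8^{n}}{7}.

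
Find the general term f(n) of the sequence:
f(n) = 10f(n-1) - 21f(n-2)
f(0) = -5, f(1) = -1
Characteristic equation: x² - 10x + 21 = 0, which factors as (x - (3))(x - (7)) = 0.
Roots r₁ = 3, r₂ = 7 (distinct).
General solution: f(n) = A·(3)^n + B·(7)^n.
From f(0) = -5: A + B = -5.
From f(1) = -1: 3A + 7B = -1.
Solving: A = - \frac{17}{2}, B = \frac{7}{2}.
So f(n) = - \frac{17 \cdot 3^{n}}{2} + \frac{7 \cdot 7^{n}}{2}.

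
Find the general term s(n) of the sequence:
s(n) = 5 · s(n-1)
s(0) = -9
Pure geometric recurrence with ratio 5.
By induction s(n) = s(0) · (5)^n = - 9 \cdot 5^{n}.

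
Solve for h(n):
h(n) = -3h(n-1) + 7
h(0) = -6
First-order linear non-homogeneous.
Homogeneous solution: h_h(n) = A·(-3)^n.
Try constant particular solution h_p = K: K = -3K + 7 ⇒ K = \frac{7}{4}.
General: h(n) = A·(-3)^n + \frac{7}{4}.
Apply h(0) = -6: A + \frac{7}{4} = -6 ⇒ A = - \frac{31}{4}.
So h(n) = \frac{7}{4} - \frac{31 \left(-3\right)^{n}}{4}.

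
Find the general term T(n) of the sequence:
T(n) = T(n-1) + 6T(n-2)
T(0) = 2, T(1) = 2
Characteristic equation: x² - x - 6 = 0, which factors as (x - (-2))(x - (3)) = 0.
Roots r₁ = -2, r₂ = 3 (distinct).
General solution: T(n) = A·(-2)^n + B·(3)^n.
From T(0) = 2: A + B = 2.
From T(1) = 2: -2A + 3B = 2.
Solving: A = \frac{4}{5}, B = \frac{6}{5}.
So T(n) = \frac{4 \left(-2\right)^{n}}{5} + \frac{6 \cdot 3^{n}}{5}.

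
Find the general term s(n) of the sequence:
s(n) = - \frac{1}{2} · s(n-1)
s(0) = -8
Pure geometric recurrence with ratio - \frac{1}{2}.
By induction s(n) = s(0) · (- \frac{1}{2})^n = - 8 \left(- \frac{1}{2}\right)^{n}.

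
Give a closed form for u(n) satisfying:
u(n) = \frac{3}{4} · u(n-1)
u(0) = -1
Pure geometric recurrence with ratio \frac{3}{4}.
By induction u(n) = u(0) · (\frac{3}{4})^n = - \left(\frac{3}{4}\right)^{n}.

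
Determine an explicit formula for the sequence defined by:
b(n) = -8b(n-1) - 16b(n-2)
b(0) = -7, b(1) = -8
Characteristic equation: x² + 8x + 16 = 0, which is (x - (-4))².
Repeated root r = -4.
General solution: b(n) = (A + Bn)·(-4)^n.
From b(0) = -7: A = -7.
From b(1) = -8: (A + B)·(-4) = -8 ⇒ B = 9.
So b(n) = \left(9 n - 7\right) \cdot (-4)^n.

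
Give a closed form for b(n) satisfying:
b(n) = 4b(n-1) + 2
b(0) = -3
First-order linear non-homogeneous.
Homogeneous solution: b_h(n) = A·(4)^n.
Try constant particular solution b_p = K: K = 4K + 2 ⇒ K = - \frac{2}{3}.
General: b(n) = A·(4)^n - \frac{2}{3}.
Apply b(0) = -3: A - \frac{2}{3} = -3 ⇒ A = - \frac{7}{3}.
So b(n) = - \frac{7 \cdot 4^{n}}{3} - \frac{2}{3}.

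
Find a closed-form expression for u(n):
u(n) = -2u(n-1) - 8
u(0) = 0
First-order linear non-homogeneous.
Homogeneous solution: u_h(n) = A·(-2)^n.
Try constant particular solution u_p = K: K = -2K - 8 ⇒ K = - \frac{8}{3}.
General: u(n) = A·(-2)^n - \frac{8}{3}.
Apply u(0) = 0: A - \frac{8}{3} = 0 ⇒ A = \frac{8}{3}.
So u(n) = \frac{8 \left(-2\right)^{n}}{3} - \frac{8}{3}.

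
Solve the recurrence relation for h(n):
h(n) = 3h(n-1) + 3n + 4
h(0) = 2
First-order linear with linear forcing.
Homogeneous solution: h_h(n) = A·(3)^n.
Try particular h_p(n) = pn + q. Substituting:
  pn + q = 3(p(n-1) + q) + 3n + 4.
Matching the n-coefficient: p = 3p + 3 ⇒ p = - \frac{3}{2}.
Matching constants: q = -3p + 3q + 4 ⇒ q = - \frac{17}{4}.
General: h(n) = A·(3)^n - \frac{3 n}{2} - \frac{17}{4}.
Apply h(0) = 2: A - \frac{17}{4} = 2 ⇒ A = \frac{25}{4}.
So h(n) = \frac{25 \cdot 3^{n}}{4} - \frac{3 n}{2} - \frac{17}{4}.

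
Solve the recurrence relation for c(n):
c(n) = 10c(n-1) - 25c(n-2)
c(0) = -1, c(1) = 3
Characteristic equation: x² - 10x + 25 = 0, which is (x - (5))².
Repeated root r = 5.
General solution: c(n) = (A + Bn)·(5)^n.
From c(0) = -1: A = -1.
From c(1) = 3: (A + B)·(5) = 3 ⇒ B = \frac{8}{5}.
So c(n) = \left(\frac{8 n}{5} - 1\right) \cdot (5)^n.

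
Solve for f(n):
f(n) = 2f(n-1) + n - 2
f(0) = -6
First-order linear with linear forcing.
Homogeneous solution: f_h(n) = A·(2)^n.
Try particular f_p(n) = pn + q. Substituting:
  pn + q = 2(p(n-1) + q) + n - 2.
Matching the n-coefficient: p = 2p + 1 ⇒ p = -1.
Matching constants: q = -2p + 2q - 2 ⇒ q = 0.
General: f(n) = A·(2)^n - n + 0.
Apply f(0) = -6: A + 0 = -6 ⇒ A = -6.
So f(n) = - 6 \cdot 2^{n} - n.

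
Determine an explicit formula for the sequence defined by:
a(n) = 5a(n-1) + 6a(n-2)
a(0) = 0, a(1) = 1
Characteristic equation: x² - 5x - 6 = 0, which factors as (x - (6))(x - (-1)) = 0.
Roots r₁ = 6, r₂ = -1 (distinct).
General solution: a(n) = A·(6)^n + B·(-1)^n.
From a(0) = 0: A + B = 0.
From a(1) = 1: 6A - B = 1.
Solving: A = \frac{1}{7}, B = - \frac{1}{7}.
So a(n) = - \frac{\left(-1\right)^{n}}{7} + \frac{6^{n}}{7}.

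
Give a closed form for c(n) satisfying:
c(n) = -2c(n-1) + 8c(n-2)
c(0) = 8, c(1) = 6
Characteristic equation: x² + 2x - 8 = 0, which factors as (x - (-4))(x - (2)) = 0.
Roots r₁ = -4, r₂ = 2 (distinct).
General solution: c(n) = A·(-4)^n + B·(2)^n.
From c(0) = 8: A + B = 8.
From c(1) = 6: -4A + 2B = 6.
Solving: A = \frac{5}{3}, B = \frac{19}{3}.
So c(n) = \frac{5 \left(-4\right)^{n}}{3} + \frac{19 \cdot 2^{n}}{3}.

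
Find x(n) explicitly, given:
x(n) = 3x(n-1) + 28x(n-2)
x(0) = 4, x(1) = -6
Characteristic equation: x² - 3x - 28 = 0, which factors as (x - (7))(x - (-4)) = 0.
Roots r₁ = 7, r₂ = -4 (distinct).
General solution: x(n) = A·(7)^n + B·(-4)^n.
From x(0) = 4: A + B = 4.
From x(1) = -6: 7A - 4B = -6.
Solving: A = \frac{10}{11}, B = \frac{34}{11}.
So x(n) = \frac{34 \left(-4\right)^{n}}{11} + \frac{10 \cdot 7^{n}}{11}.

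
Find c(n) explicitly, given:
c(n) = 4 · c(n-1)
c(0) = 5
Pure geometric recurrence with ratio 4.
By induction c(n) = c(0) · (4)^n = 5 \cdot 4^{n}.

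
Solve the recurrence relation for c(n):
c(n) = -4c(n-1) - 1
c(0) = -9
First-order linear non-homogeneous.
Homogeneous solution: c_h(n) = A·(-4)^n.
Try constant particular solution c_p = K: K = -4K - 1 ⇒ K = - \frac{1}{5}.
General: c(n) = A·(-4)^n - \frac{1}{5}.
Apply c(0) = -9: A - \frac{1}{5} = -9 ⇒ A = - \frac{44}{5}.
So c(n) = - \frac{44 \left(-4\right)^{n}}{5} - \frac{1}{5}.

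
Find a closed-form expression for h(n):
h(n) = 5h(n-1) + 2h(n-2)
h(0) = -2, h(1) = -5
Characteristic equation: x² - 5x - 2 = 0.
Discriminant Δ = (5)² + 4·(2) = 33.
Roots r₁,₂ = (5 ± √33)/2, so r₁ = \frac{5}{2} + \frac{\sqrt{33}}{2}, r₂ = \frac{5}{2} - \frac{\sqrt{33}}{2}.
General solution: h(n) = A·r₁^n + B·r₂^n.
From the initial conditions, A + B = -2 and r₁A + r₂B = -5.
Since r₁ - r₂ = √33: A = (-5 - (-2)r₂)/√33 = -1, and B = -2 - A = -1.
So h(n) = \left(-1\right)\left(\frac{5}{2} + \frac{\sqrt{33}}{2}\right)^n + \left(-1\right)\left(\frac{5}{2} - \frac{\sqrt{33}}{2}\right)^n.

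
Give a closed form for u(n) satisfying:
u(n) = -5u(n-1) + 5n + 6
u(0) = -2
First-order linear with linear forcing.
Homogeneous solution: u_h(n) = A·(-5)^n.
Try particular u_p(n) = pn + q. Substituting:
  pn + q = -5(p(n-1) + q) + 5n + 6.
Matching the n-coefficient: p = -5p + 5 ⇒ p = \frac{5}{6}.
Matching constants: q = 5p - 5q + 6 ⇒ q = \frac{61}{36}.
General: u(n) = A·(-5)^n + \frac{5 n}{6} + \frac{61}{36}.
Apply u(0) = -2: A + \frac{61}{36} = -2 ⇒ A = - \frac{133}{36}.
So u(n) = - \frac{133 \left(-5\right)^{n}}{36} + \frac{5 n}{6} + \frac{61}{36}.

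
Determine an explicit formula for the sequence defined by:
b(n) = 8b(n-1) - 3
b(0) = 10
First-order linear non-homogeneous.
Homogeneous solution: b_h(n) = A·(8)^n.
Try constant particular solution b_p = K: K = 8K - 3 ⇒ K = \frac{3}{7}.
General: b(n) = A·(8)^n + \frac{3}{7}.
Apply b(0) = 10: A + \frac{3}{7} = 10 ⇒ A = \frac{67}{7}.
So b(n) = \frac{67 \cdot 8^{n}}{7} + \frac{3}{7}.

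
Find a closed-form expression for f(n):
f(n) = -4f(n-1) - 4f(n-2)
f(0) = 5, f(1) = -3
Characteristic equation: x² + 4x + 4 = 0, which is (x - (-2))².
Repeated root r = -2.
General solution: f(n) = (A + Bn)·(-2)^n.
From f(0) = 5: A = 5.
From f(1) = -3: (A + B)·(-2) = -3 ⇒ B = - \frac{7}{2}.
So f(n) = \left(5 - \frac{7 n}{2}\right) \cdot (-2)^n.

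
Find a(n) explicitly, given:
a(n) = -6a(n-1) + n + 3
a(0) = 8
First-order linear with linear forcing.
Homogeneous solution: a_h(n) = A·(-6)^n.
Try particular a_p(n) = pn + q. Substituting:
  pn + q = -6(p(n-1) + q) + n + 3.
Matching the n-coefficient: p = -6p + 1 ⇒ p = \frac{1}{7}.
Matching constants: q = 6p - 6q + 3 ⇒ q = \frac{27}{49}.
General: a(n) = A·(-6)^n + \frac{n}{7} + \frac{27}{49}.
Apply a(0) = 8: A + \frac{27}{49} = 8 ⇒ A = \frac{365}{49}.
So a(n) = \frac{365 \left(-6\right)^{n}}{49} + \frac{n}{7} + \frac{27}{49}.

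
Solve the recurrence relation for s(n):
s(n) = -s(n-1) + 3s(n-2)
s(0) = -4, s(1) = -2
Characteristic equation: x² + x - 3 = 0.
Discriminant Δ = (-1)² + 4·(3) = 13.
Roots r₁,₂ = (-1 ± √13)/2, so r₁ = - \frac{1}{2} + \frac{\sqrt{13}}{2}, r₂ = - \frac{\sqrt{13}}{2} - \frac{1}{2}.
General solution: s(n) = A·r₁^n + B·r₂^n.
From the initial conditions, A + B = -4 and r₁A + r₂B = -2.
Since r₁ - r₂ = √13: A = (-2 - (-4)r₂)/√13 = -2 - \frac{4 \sqrt{13}}{13}, and B = -4 - A = -2 + \frac{4 \sqrt{13}}{13}.
So s(n) = \left(-2 - \frac{4 \sqrt{13}}{13}\right)\left(- \frac{1}{2} + \frac{\sqrt{13}}{2}\right)^n + \left(-2 + \frac{4 \sqrt{13}}{13}\right)\left(- \frac{\sqrt{13}}{2} - \frac{1}{2}\right)^n.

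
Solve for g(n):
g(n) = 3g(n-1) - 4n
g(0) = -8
First-order linear with linear forcing.
Homogeneous solution: g_h(n) = A·(3)^n.
Try particular g_p(n) = pn + q. Substituting:
  pn + q = 3(p(n-1) + q) - 4n.
Matching the n-coefficient: p = 3p - 4 ⇒ p = 2.
Matching constants: q = -3p + 3q ⇒ q = 3.
General: g(n) = A·(3)^n + 2 n + 3.
Apply g(0) = -8: A + 3 = -8 ⇒ A = -11.
So g(n) = - 11 \cdot 3^{n} + 2 n + 3.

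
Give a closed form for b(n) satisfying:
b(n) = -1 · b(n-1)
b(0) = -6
Pure geometric recurrence with ratio -1.
By induction b(n) = b(0) · (-1)^n = - 6 \left(-1\right)^{n}.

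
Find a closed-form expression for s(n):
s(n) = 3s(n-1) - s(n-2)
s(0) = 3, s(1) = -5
Characteristic equation: x² - 3x + 1 = 0.
Discriminant Δ = (3)² + 4·(-1) = 5.
Roots r₁,₂ = (3 ± √5)/2, so r₁ = \frac{\sqrt{5}}{2} + \frac{3}{2}, r₂ = \frac{3}{2} - \frac{\sqrt{5}}{2}.
General solution: s(n) = A·r₁^n + B·r₂^n.
From the initial conditions, A + B = 3 and r₁A + r₂B = -5.
Since r₁ - r₂ = √5: A = (-5 - (3)r₂)/√5 = \frac{3}{2} - \frac{19 \sqrt{5}}{10}, and B = 3 - A = \frac{3}{2} + \frac{19 \sqrt{5}}{10}.
So s(n) = \left(\frac{3}{2} - \frac{19 \sqrt{5}}{10}\right)\left(\frac{\sqrt{5}}{2} + \frac{3}{2}\right)^n + \left(\frac{3}{2} + \frac{19 \sqrt{5}}{10}\right)\left(\frac{3}{2} - \frac{\sqrt{5}}{2}\right)^n.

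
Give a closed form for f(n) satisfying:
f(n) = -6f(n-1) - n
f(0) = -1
First-order linear with linear forcing.
Homogeneous solution: f_h(n) = A·(-6)^n.
Try particular f_p(n) = pn + q. Substituting:
  pn + q = -6(p(n-1) + q) - n.
Matching the n-coefficient: p = -6p - 1 ⇒ p = - \frac{1}{7}.
Matching constants: q = 6p - 6q ⇒ q = - \frac{6}{49}.
General: f(n) = A·(-6)^n - \frac{n}{7} - \frac{6}{49}.
Apply f(0) = -1: A - \frac{6}{49} = -1 ⇒ A = - \frac{43}{49}.
So f(n) = - \frac{43 \left(-6\right)^{n}}{49} - \frac{n}{7} - \frac{6}{49}.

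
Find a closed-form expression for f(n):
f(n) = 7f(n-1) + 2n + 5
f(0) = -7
First-order linear with linear forcing.
Homogeneous solution: f_h(n) = A·(7)^n.
Try particular f_p(n) = pn + q. Substituting:
  pn + q = 7(p(n-1) + q) + 2n + 5.
Matching the n-coefficient: p = 7p + 2 ⇒ p = - \frac{1}{3}.
Matching constants: q = -7p + 7q + 5 ⇒ q = - \frac{11}{9}.
General: f(n) = A·(7)^n - \frac{n}{3} - \frac{11}{9}.
Apply f(0) = -7: A - \frac{11}{9} = -7 ⇒ A = - \frac{52}{9}.
So f(n) = - \frac{52 \cdot 7^{n}}{9} - \frac{n}{3} - \frac{11}{9}.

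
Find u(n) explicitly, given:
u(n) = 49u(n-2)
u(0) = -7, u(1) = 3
Characteristic equation: x² - 49 = 0, which factors as (x - (-7))(x - (7)) = 0.
Roots r₁ = -7, r₂ = 7 (distinct).
General solution: u(n) = A·(-7)^n + B·(7)^n.
From u(0) = -7: A + B = -7.
From u(1) = 3: -7A + 7B = 3.
Solving: A = - \frac{26}{7}, B = - \frac{23}{7}.
So u(n) = - \frac{26 \left(-7\right)^{n}}{7} - \frac{23 \cdot 7^{n}}{7}.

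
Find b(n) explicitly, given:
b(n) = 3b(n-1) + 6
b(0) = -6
First-order linear non-homogeneous.
Homogeneous solution: b_h(n) = A·(3)^n.
Try constant particular solution b_p = K: K = 3K + 6 ⇒ K = -3.
General: b(n) = A·(3)^n - 3.
Apply b(0) = -6: A - 3 = -6 ⇒ A = -3.
So b(n) = - 3 \cdot 3^{n} - 3.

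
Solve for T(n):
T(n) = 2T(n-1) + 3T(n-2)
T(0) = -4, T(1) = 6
Characteristic equation: x² - 2x - 3 = 0, which factors as (x - (-1))(x - (3)) = 0.
Roots r₁ = -1, r₂ = 3 (distinct).
General solution: T(n) = A·(-1)^n + B·(3)^n.
From T(0) = -4: A + B = -4.
From T(1) = 6: -A + 3B = 6.
Solving: A = - \frac{9}{2}, B = \frac{1}{2}.
So T(n) = - \frac{9 \left(-1\right)^{n}}{2} + \frac{3^{n}}{2}.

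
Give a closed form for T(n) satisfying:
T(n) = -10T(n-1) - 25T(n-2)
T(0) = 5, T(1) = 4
Characteristic equation: x² + 10x + 25 = 0, which is (x - (-5))².
Repeated root r = -5.
General solution: T(n) = (A + Bn)·(-5)^n.
From T(0) = 5: A = 5.
From T(1) = 4: (A + B)·(-5) = 4 ⇒ B = - \frac{29}{5}.
So T(n) = \left(5 - \frac{29 n}{5}\right) \cdot (-5)^n.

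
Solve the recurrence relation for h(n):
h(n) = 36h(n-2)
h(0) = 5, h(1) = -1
Characteristic equation: x² - 36 = 0, which factors as (x - (-6))(x - (6)) = 0.
Roots r₁ = -6, r₂ = 6 (distinct).
General solution: h(n) = A·(-6)^n + B·(6)^n.
From h(0) = 5: A + B = 5.
From h(1) = -1: -6A + 6B = -1.
Solving: A = \frac{31}{12}, B = \frac{29}{12}.
So h(n) = \frac{31 \left(-6\right)^{n}}{12} + \frac{29 \cdot 6^{n}}{12}.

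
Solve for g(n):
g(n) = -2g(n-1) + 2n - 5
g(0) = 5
First-order linear with linear forcing.
Homogeneous solution: g_h(n) = A·(-2)^n.
Try particular g_p(n) = pn + q. Substituting:
  pn + q = -2(p(n-1) + q) + 2n - 5.
Matching the n-coefficient: p = -2p + 2 ⇒ p = \frac{2}{3}.
Matching constants: q = 2p - 2q - 5 ⇒ q = - \frac{11}{9}.
General: g(n) = A·(-2)^n + \frac{2 n}{3} - \frac{11}{9}.
Apply g(0) = 5: A - \frac{11}{9} = 5 ⇒ A = \frac{56}{9}.
So g(n) = \frac{56 \left(-2\right)^{n}}{9} + \frac{2 n}{3} - \frac{11}{9}.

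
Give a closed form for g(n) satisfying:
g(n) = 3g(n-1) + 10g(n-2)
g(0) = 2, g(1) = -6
Characteristic equation: x² - 3x - 10 = 0, which factors as (x - (-2))(x - (5)) = 0.
Roots r₁ = -2, r₂ = 5 (distinct).
General solution: g(n) = A·(-2)^n + B·(5)^n.
From g(0) = 2: A + B = 2.
From g(1) = -6: -2A + 5B = -6.
Solving: A = \frac{16}{7}, B = - \frac{2}{7}.
So g(n) = \frac{16 \left(-2\right)^{n}}{7} - \frac{2 \cdot 5^{n}}{7}.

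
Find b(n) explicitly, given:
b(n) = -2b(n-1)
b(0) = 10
This is a homogeneous first-order recurrence with ratio -2.
By induction b(n) = b(0) · (-2)^n = 10 \left(-2\right)^{n}.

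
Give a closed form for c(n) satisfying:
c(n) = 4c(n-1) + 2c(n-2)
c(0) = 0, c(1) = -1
Characteristic equation: x² - 4x - 2 = 0.
Discriminant Δ = (4)² + 4·(2) = 24.
Roots r₁,₂ = (4 ± √24)/2, so r₁ = 2 + \sqrt{6}, r₂ = 2 - \sqrt{6}.
General solution: c(n) = A·r₁^n + B·r₂^n.
From the initial conditions, A + B = 0 and r₁A + r₂B = -1.
Since r₁ - r₂ = √24: A = (-1 - (0)r₂)/√24 = - \frac{\sqrt{6}}{12}, and B = 0 - A = \frac{\sqrt{6}}{12}.
So c(n) = \left(- \frac{\sqrt{6}}{12}\right)\left(2 + \sqrt{6}\right)^n + \left(\frac{\sqrt{6}}{12}\right)\left(2 - \sqrt{6}\right)^n.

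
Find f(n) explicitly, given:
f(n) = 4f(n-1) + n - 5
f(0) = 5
First-order linear with linear forcing.
Homogeneous solution: f_h(n) = A·(4)^n.
Try particular f_p(n) = pn + q. Substituting:
  pn + q = 4(p(n-1) + q) + n - 5.
Matching the n-coefficient: p = 4p + 1 ⇒ p = - \frac{1}{3}.
Matching constants: q = -4p + 4q - 5 ⇒ q = \frac{11}{9}.
General: f(n) = A·(4)^n - \frac{n}{3} + \frac{11}{9}.
Apply f(0) = 5: A + \frac{11}{9} = 5 ⇒ A = \frac{34}{9}.
So f(n) = \frac{34 \cdot 4^{n}}{9} - \frac{n}{3} + \frac{11}{9}.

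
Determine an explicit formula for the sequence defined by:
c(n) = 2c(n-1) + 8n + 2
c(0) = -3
First-order linear with linear forcing.
Homogeneous solution: c_h(n) = A·(2)^n.
Try particular c_p(n) = pn + q. Substituting:
  pn + q = 2(p(n-1) + q) + 8n + 2.
Matching the n-coefficient: p = 2p + 8 ⇒ p = -8.
Matching constants: q = -2p + 2q + 2 ⇒ q = -18.
General: c(n) = A·(2)^n - 8 n - 18.
Apply c(0) = -3: A - 18 = -3 ⇒ A = 15.
So c(n) = 15 \cdot 2^{n} - 8 n - 18.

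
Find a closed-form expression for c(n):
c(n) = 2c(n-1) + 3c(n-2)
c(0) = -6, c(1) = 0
Characteristic equation: x² - 2x - 3 = 0, which factors as (x - (3))(x - (-1)) = 0.
Roots r₁ = 3, r₂ = -1 (distinct).
General solution: c(n) = A·(3)^n + B·(-1)^n.
From c(0) = -6: A + B = -6.
From c(1) = 0: 3A - B = 0.
Solving: A = - \frac{3}{2}, B = - \frac{9}{2}.
So c(n) = - \frac{9 \left(-1\right)^{n}}{2} - \frac{3 \cdot 3^{n}}{2}.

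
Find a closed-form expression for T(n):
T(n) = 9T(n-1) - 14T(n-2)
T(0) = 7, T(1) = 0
Characteristic equation: x² - 9x + 14 = 0, which factors as (x - (7))(x - (2)) = 0.
Roots r₁ = 7, r₂ = 2 (distinct).
General solution: T(n) = A·(7)^n + B·(2)^n.
From T(0) = 7: A + B = 7.
From T(1) = 0: 7A + 2B = 0.
Solving: A = - \frac{14}{5}, B = \frac{49}{5}.
So T(n) = \frac{49 \cdot 2^{n}}{5} - \frac{14 \cdot 7^{n}}{5}.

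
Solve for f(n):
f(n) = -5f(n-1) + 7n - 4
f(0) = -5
First-order linear with linear forcing.
Homogeneous solution: f_h(n) = A·(-5)^n.
Try particular f_p(n) = pn + q. Substituting:
  pn + q = -5(p(n-1) + q) + 7n - 4.
Matching the n-coefficient: p = -5p + 7 ⇒ p = \frac{7}{6}.
Matching constants: q = 5p - 5q - 4 ⇒ q = \frac{11}{36}.
General: f(n) = A·(-5)^n + \frac{7 n}{6} + \frac{11}{36}.
Apply f(0) = -5: A + \frac{11}{36} = -5 ⇒ A = - \frac{191}{36}.
So f(n) = - \frac{191 \left(-5\right)^{n}}{36} + \frac{7 n}{6} + \frac{11}{36}.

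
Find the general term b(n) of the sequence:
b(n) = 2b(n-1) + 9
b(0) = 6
First-order linear non-homogeneous.
Homogeneous solution: b_h(n) = A·(2)^n.
Try constant particular solution b_p = K: K = 2K + 9 ⇒ K = -9.
General: b(n) = A·(2)^n - 9.
Apply b(0) = 6: A - 9 = 6 ⇒ A = 15.
So b(n) = 15 \cdot 2^{n} - 9.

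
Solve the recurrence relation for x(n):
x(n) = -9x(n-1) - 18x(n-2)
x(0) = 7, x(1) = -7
Characteristic equation: x² + 9x + 18 = 0, which factors as (x - (-3))(x - (-6)) = 0.
Roots r₁ = -3, r₂ = -6 (distinct).
General solution: x(n) = A·(-3)^n + B·(-6)^n.
From x(0) = 7: A + B = 7.
From x(1) = -7: -3A - 6B = -7.
Solving: A = \frac{35}{3}, B = - \frac{14}{3}.
So x(n) = \frac{35 \left(-3\right)^{n}}{3} - \frac{14 \left(-6\right)^{n}}{3}.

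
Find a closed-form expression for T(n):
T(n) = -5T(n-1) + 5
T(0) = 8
First-order linear non-homogeneous.
Homogeneous solution: T_h(n) = A·(-5)^n.
Try constant particular solution T_p = K: K = -5K + 5 ⇒ K = \frac{5}{6}.
General: T(n) = A·(-5)^n + \frac{5}{6}.
Apply T(0) = 8: A + \frac{5}{6} = 8 ⇒ A = \frac{43}{6}.
So T(n) = \frac{43 \left(-5\right)^{n}}{6} + \frac{5}{6}.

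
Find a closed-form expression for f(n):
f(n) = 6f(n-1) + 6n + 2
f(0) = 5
First-order linear with linear forcing.
Homogeneous solution: f_h(n) = A·(6)^n.
Try particular f_p(n) = pn + q. Substituting:
  pn + q = 6(p(n-1) + q) + 6n + 2.
Matching the n-coefficient: p = 6p + 6 ⇒ p = - \frac{6}{5}.
Matching constants: q = -6p + 6q + 2 ⇒ q = - \frac{46}{25}.
General: f(n) = A·(6)^n - \frac{6 n}{5} - \frac{46}{25}.
Apply f(0) = 5: A - \frac{46}{25} = 5 ⇒ A = \frac{171}{25}.
So f(n) = \frac{171 \cdot 6^{n}}{25} - \frac{6 n}{5} - \frac{46}{25}.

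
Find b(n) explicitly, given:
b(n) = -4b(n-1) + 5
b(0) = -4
First-order linear non-homogeneous.
Homogeneous solution: b_h(n) = A·(-4)^n.
Try constant particular solution b_p = K: K = -4K + 5 ⇒ K = 1.
General: b(n) = A·(-4)^n + 1.
Apply b(0) = -4: A + 1 = -4 ⇒ A = -5.
So b(n) = 1 - 5 \left(-4\right)^{n}.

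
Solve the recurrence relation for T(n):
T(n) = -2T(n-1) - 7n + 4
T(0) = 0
First-order linear with linear forcing.
Homogeneous solution: T_h(n) = A·(-2)^n.
Try particular T_p(n) = pn + q. Substituting:
  pn + q = -2(p(n-1) + q) - 7n + 4.
Matching the n-coefficient: p = -2p - 7 ⇒ p = - \frac{7}{3}.
Matching constants: q = 2p - 2q + 4 ⇒ q = - \frac{2}{9}.
General: T(n) = A·(-2)^n - \frac{7 n}{3} - \frac{2}{9}.
Apply T(0) = 0: A - \frac{2}{9} = 0 ⇒ A = \frac{2}{9}.
So T(n) = \frac{2 \left(-2\right)^{n}}{9} - \frac{7 n}{3} - \frac{2}{9}.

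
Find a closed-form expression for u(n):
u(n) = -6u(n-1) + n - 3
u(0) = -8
First-order linear with linear forcing.
Homogeneous solution: u_h(n) = A·(-6)^n.
Try particular u_p(n) = pn + q. Substituting:
  pn + q = -6(p(n-1) + q) + n - 3.
Matching the n-coefficient: p = -6p + 1 ⇒ p = \frac{1}{7}.
Matching constants: q = 6p - 6q - 3 ⇒ q = - \frac{15}{49}.
General: u(n) = A·(-6)^n + \frac{n}{7} - \frac{15}{49}.
Apply u(0) = -8: A - \frac{15}{49} = -8 ⇒ A = - \frac{377}{49}.
So u(n) = - \frac{377 \left(-6\right)^{n}}{49} + \frac{n}{7} - \frac{15}{49}.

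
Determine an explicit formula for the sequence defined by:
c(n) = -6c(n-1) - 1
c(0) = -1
First-order linear non-homogeneous.
Homogeneous solution: c_h(n) = A·(-6)^n.
Try constant particular solution c_p = K: K = -6K - 1 ⇒ K = - \frac{1}{7}.
General: c(n) = A·(-6)^n - \frac{1}{7}.
Apply c(0) = -1: A - \frac{1}{7} = -1 ⇒ A = - \frac{6}{7}.
So c(n) = - \frac{6 \left(-6\right)^{n}}{7} - \frac{1}{7}.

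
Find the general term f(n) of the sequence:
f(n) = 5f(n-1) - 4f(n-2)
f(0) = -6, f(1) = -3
Characteristic equation: x² - 5x + 4 = 0, which factors as (x - (1))(x - (4)) = 0.
Roots r₁ = 1, r₂ = 4 (distinct).
General solution: f(n) = A·(1)^n + B·(4)^n.
From f(0) = -6: A + B = -6.
From f(1) = -3: A + 4B = -3.
Solving: A = -7, B = 1.
So f(n) = 4^{n} - 7.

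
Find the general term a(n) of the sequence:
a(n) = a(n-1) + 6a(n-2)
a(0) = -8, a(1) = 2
Characteristic equation: x² - x - 6 = 0, which factors as (x - (-2))(x - (3)) = 0.
Roots r₁ = -2, r₂ = 3 (distinct).
General solution: a(n) = A·(-2)^n + B·(3)^n.
From a(0) = -8: A + B = -8.
From a(1) = 2: -2A + 3B = 2.
Solving: A = - \frac{26}{5}, B = - \frac{14}{5}.
So a(n) = - \frac{26 \left(-2\right)^{n}}{5} - \frac{14 \cdot 3^{n}}{5}.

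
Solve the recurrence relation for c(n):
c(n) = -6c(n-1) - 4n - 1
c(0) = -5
First-order linear with linear forcing.
Homogeneous solution: c_h(n) = A·(-6)^n.
Try particular c_p(n) = pn + q. Substituting:
  pn + q = -6(p(n-1) + q) - 4n - 1.
Matching the n-coefficient: p = -6p - 4 ⇒ p = - \frac{4}{7}.
Matching constants: q = 6p - 6q - 1 ⇒ q = - \frac{31}{49}.
General: c(n) = A·(-6)^n - \frac{4 n}{7} - \frac{31}{49}.
Apply c(0) = -5: A - \frac{31}{49} = -5 ⇒ A = - \frac{214}{49}.
So c(n) = - \frac{214 \left(-6\right)^{n}}{49} - \frac{4 n}{7} - \frac{31}{49}.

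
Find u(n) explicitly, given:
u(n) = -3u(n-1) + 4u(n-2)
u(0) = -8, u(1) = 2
Characteristic equation: x² + 3x - 4 = 0, which factors as (x - (1))(x - (-4)) = 0.
Roots r₁ = 1, r₂ = -4 (distinct).
General solution: u(n) = A·(1)^n + B·(-4)^n.
From u(0) = -8: A + B = -8.
From u(1) = 2: A - 4B = 2.
Solving: A = -6, B = -2.
So u(n) = - 2 \left(-4\right)^{n} - 6.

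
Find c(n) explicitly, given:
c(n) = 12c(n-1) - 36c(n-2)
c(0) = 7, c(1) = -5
Characteristic equation: x² - 12x + 36 = 0, which is (x - (6))².
Repeated root r = 6.
General solution: c(n) = (A + Bn)·(6)^n.
From c(0) = 7: A = 7.
From c(1) = -5: (A + B)·(6) = -5 ⇒ B = - \frac{47}{6}.
So c(n) = \left(7 - \frac{47 n}{6}\right) \cdot (6)^n.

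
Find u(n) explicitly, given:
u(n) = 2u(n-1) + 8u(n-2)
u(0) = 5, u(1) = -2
Characteristic equation: x² - 2x - 8 = 0, which factors as (x - (-2))(x - (4)) = 0.
Roots r₁ = -2, r₂ = 4 (distinct).
General solution: u(n) = A·(-2)^n + B·(4)^n.
From u(0) = 5: A + B = 5.
From u(1) = -2: -2A + 4B = -2.
Solving: A = \frac{11}{3}, B = \frac{4}{3}.
So u(n) = \frac{11 \left(-2\right)^{n}}{3} + \frac{4 \cdot 4^{n}}{3}.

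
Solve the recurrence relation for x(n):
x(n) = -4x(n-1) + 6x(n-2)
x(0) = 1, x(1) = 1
Characteristic equation: x² + 4x - 6 = 0.
Discriminant Δ = (-4)² + 4·(6) = 40.
Roots r₁,₂ = (-4 ± √40)/2, so r₁ = -2 + \sqrt{10}, r₂ = - \sqrt{10} - 2.
General solution: x(n) = A·r₁^n + B·r₂^n.
From the initial conditions, A + B = 1 and r₁A + r₂B = 1.
Since r₁ - r₂ = √40: A = (1 - (1)r₂)/√40 = \frac{3 \sqrt{10}}{20} + \frac{1}{2}, and B = 1 - A = \frac{1}{2} - \frac{3 \sqrt{10}}{20}.
So x(n) = \left(\frac{3 \sqrt{10}}{20} + \frac{1}{2}\right)\left(-2 + \sqrt{10}\right)^n + \left(\frac{1}{2} - \frac{3 \sqrt{10}}{20}\right)\left(- \sqrt{10} - 2\right)^n.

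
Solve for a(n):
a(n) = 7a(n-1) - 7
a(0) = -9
First-order linear non-homogeneous.
Homogeneous solution: a_h(n) = A·(7)^n.
Try constant particular solution a_p = K: K = 7K - 7 ⇒ K = \frac{7}{6}.
General: a(n) = A·(7)^n + \frac{7}{6}.
Apply a(0) = -9: A + \frac{7}{6} = -9 ⇒ A = - \frac{61}{6}.
So a(n) = \frac{7}{6} - \frac{61 \cdot 7^{n}}{6}.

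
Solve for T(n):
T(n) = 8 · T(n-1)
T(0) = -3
Pure geometric recurrence with ratio 8.
By induction T(n) = T(0) · (8)^n = - 3 \cdot 8^{n}.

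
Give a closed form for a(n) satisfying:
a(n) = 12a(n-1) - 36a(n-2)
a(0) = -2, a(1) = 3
Characteristic equation: x² - 12x + 36 = 0, which is (x - (6))².
Repeated root r = 6.
General solution: a(n) = (A + Bn)·(6)^n.
From a(0) = -2: A = -2.
From a(1) = 3: (A + B)·(6) = 3 ⇒ B = \frac{5}{2}.
So a(n) = \left(\frac{5 n}{2} - 2\right) \cdot (6)^n.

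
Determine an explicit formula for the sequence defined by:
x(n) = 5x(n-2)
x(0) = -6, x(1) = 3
Characteristic equation: x² - 5 = 0.
Discriminant Δ = (0)² + 4·(5) = 20.
Roots r₁,₂ = (0 ± √20)/2, so r₁ = \sqrt{5}, r₂ = - \sqrt{5}.
General solution: x(n) = A·r₁^n + B·r₂^n.
From the initial conditions, A + B = -6 and r₁A + r₂B = 3.
Since r₁ - r₂ = √20: A = (3 - (-6)r₂)/√20 = -3 + \frac{3 \sqrt{5}}{10}, and B = -6 - A = -3 - \frac{3 \sqrt{5}}{10}.
So x(n) = \left(-3 + \frac{3 \sqrt{5}}{10}\right)\left(\sqrt{5}\right)^n + \left(-3 - \frac{3 \sqrt{5}}{10}\right)\left(- \sqrt{5}\right)^n.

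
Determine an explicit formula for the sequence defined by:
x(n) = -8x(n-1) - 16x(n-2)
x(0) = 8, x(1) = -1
Characteristic equation: x² + 8x + 16 = 0, which is (x - (-4))².
Repeated root r = -4.
General solution: x(n) = (A + Bn)·(-4)^n.
From x(0) = 8: A = 8.
From x(1) = -1: (A + B)·(-4) = -1 ⇒ B = - \frac{31}{4}.
So x(n) = \left(8 - \frac{31 n}{4}\right) \cdot (-4)^n.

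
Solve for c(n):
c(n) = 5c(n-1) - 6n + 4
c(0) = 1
First-order linear with linear forcing.
Homogeneous solution: c_h(n) = A·(5)^n.
Try particular c_p(n) = pn + q. Substituting:
  pn + q = 5(p(n-1) + q) - 6n + 4.
Matching the n-coefficient: p = 5p - 6 ⇒ p = \frac{3}{2}.
Matching constants: q = -5p + 5q + 4 ⇒ q = \frac{7}{8}.
General: c(n) = A·(5)^n + \frac{3 n}{2} + \frac{7}{8}.
Apply c(0) = 1: A + \frac{7}{8} = 1 ⇒ A = \frac{1}{8}.
So c(n) = \frac{5^{n}}{8} + \frac{3 n}{2} + \frac{7}{8}.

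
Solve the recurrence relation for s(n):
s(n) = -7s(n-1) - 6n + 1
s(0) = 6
First-order linear with linear forcing.
Homogeneous solution: s_h(n) = A·(-7)^n.
Try particular s_p(n) = pn + q. Substituting:
  pn + q = -7(p(n-1) + q) - 6n + 1.
Matching the n-coefficient: p = -7p - 6 ⇒ p = - \frac{3}{4}.
Matching constants: q = 7p - 7q + 1 ⇒ q = - \frac{17}{32}.
General: s(n) = A·(-7)^n - \frac{3 n}{4} - \frac{17}{32}.
Apply s(0) = 6: A - \frac{17}{32} = 6 ⇒ A = \frac{209}{32}.
So s(n) = \frac{209 \left(-7\right)^{n}}{32} - \frac{3 n}{4} - \frac{17}{32}.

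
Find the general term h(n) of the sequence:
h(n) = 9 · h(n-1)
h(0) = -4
Pure geometric recurrence with ratio 9.
By induction h(n) = h(0) · (9)^n = - 4 \cdot 9^{n}.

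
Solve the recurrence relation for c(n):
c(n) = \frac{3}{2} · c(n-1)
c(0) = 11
Pure geometric recurrence with ratio \frac{3}{2}.
By induction c(n) = c(0) · (\frac{3}{2})^n = 11 \left(\frac{3}{2}\right)^{n}.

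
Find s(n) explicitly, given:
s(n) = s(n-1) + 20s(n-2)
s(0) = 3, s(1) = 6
Characteristic equation: x² - x - 20 = 0, which factors as (x - (5))(x - (-4)) = 0.
Roots r₁ = 5, r₂ = -4 (distinct).
General solution: s(n) = A·(5)^n + B·(-4)^n.
From s(0) = 3: A + B = 3.
From s(1) = 6: 5A - 4B = 6.
Solving: A = 2, B = 1.
So s(n) = \left(-4\right)^{n} + 2 \cdot 5^{n}.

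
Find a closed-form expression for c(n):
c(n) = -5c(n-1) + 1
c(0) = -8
First-order linear non-homogeneous.
Homogeneous solution: c_h(n) = A·(-5)^n.
Try constant particular solution c_p = K: K = -5K + 1 ⇒ K = \frac{1}{6}.
General: c(n) = A·(-5)^n + \frac{1}{6}.
Apply c(0) = -8: A + \frac{1}{6} = -8 ⇒ A = - \frac{49}{6}.
So c(n) = \frac{1}{6} - \frac{49 \left(-5\right)^{n}}{6}.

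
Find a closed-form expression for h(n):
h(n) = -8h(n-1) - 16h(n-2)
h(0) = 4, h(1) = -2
Characteristic equation: x² + 8x + 16 = 0, which is (x - (-4))².
Repeated root r = -4.
General solution: h(n) = (A + Bn)·(-4)^n.
From h(0) = 4: A = 4.
From h(1) = -2: (A + B)·(-4) = -2 ⇒ B = - \frac{7}{2}.
So h(n) = \left(4 - \frac{7 n}{2}\right) \cdot (-4)^n.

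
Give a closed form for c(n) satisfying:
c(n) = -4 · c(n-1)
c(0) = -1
Pure geometric recurrence with ratio -4.
By induction c(n) = c(0) · (-4)^n = - \left(-4\right)^{n}.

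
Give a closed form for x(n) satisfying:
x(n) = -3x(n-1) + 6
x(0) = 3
First-order linear non-homogeneous.
Homogeneous solution: x_h(n) = A·(-3)^n.
Try constant particular solution x_p = K: K = -3K + 6 ⇒ K = \frac{3}{2}.
General: x(n) = A·(-3)^n + \frac{3}{2}.
Apply x(0) = 3: A + \frac{3}{2} = 3 ⇒ A = \frac{3}{2}.
So x(n) = \frac{3 \left(-3\right)^{n}}{2} + \frac{3}{2}.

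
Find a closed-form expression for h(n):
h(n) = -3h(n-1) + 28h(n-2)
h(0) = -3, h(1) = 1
Characteristic equation: x² + 3x - 28 = 0, which factors as (x - (4))(x - (-7)) = 0.
Roots r₁ = 4, r₂ = -7 (distinct).
General solution: h(n) = A·(4)^n + B·(-7)^n.
From h(0) = -3: A + B = -3.
From h(1) = 1: 4A - 7B = 1.
Solving: A = - \frac{20}{11}, B = - \frac{13}{11}.
So h(n) = - \frac{13 \left(-7\right)^{n}}{11} - \frac{20 \cdot 4^{n}}{11}.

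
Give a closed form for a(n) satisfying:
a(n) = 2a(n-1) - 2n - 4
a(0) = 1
First-order linear with linear forcing.
Homogeneous solution: a_h(n) = A·(2)^n.
Try particular a_p(n) = pn + q. Substituting:
  pn + q = 2(p(n-1) + q) - 2n - 4.
Matching the n-coefficient: p = 2p - 2 ⇒ p = 2.
Matching constants: q = -2p + 2q - 4 ⇒ q = 8.
General: a(n) = A·(2)^n + 2 n + 8.
Apply a(0) = 1: A + 8 = 1 ⇒ A = -7.
So a(n) = - 7 \cdot 2^{n} + 2 n + 8.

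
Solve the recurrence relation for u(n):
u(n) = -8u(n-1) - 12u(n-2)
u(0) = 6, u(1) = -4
Characteristic equation: x² + 8x + 12 = 0, which factors as (x - (-6))(x - (-2)) = 0.
Roots r₁ = -6, r₂ = -2 (distinct).
General solution: u(n) = A·(-6)^n + B·(-2)^n.
From u(0) = 6: A + B = 6.
From u(1) = -4: -6A - 2B = -4.
Solving: A = -2, B = 8.
So u(n) = 8 \left(-2\right)^{n} - 2 \left(-6\right)^{n}.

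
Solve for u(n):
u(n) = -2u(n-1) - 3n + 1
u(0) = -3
First-order linear with linear forcing.
Homogeneous solution: u_h(n) = A·(-2)^n.
Try particular u_p(n) = pn + q. Substituting:
  pn + q = -2(p(n-1) + q) - 3n + 1.
Matching the n-coefficient: p = -2p - 3 ⇒ p = -1.
Matching constants: q = 2p - 2q + 1 ⇒ q = - \frac{1}{3}.
General: u(n) = A·(-2)^n - n - \frac{1}{3}.
Apply u(0) = -3: A - \frac{1}{3} = -3 ⇒ A = - \frac{8}{3}.
So u(n) = - \frac{8 \left(-2\right)^{n}}{3} - n - \frac{1}{3}.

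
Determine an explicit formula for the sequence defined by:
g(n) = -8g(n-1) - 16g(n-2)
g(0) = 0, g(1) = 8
Characteristic equation: x² + 8x + 16 = 0, which is (x - (-4))².
Repeated root r = -4.
General solution: g(n) = (A + Bn)·(-4)^n.
From g(0) = 0: A = 0.
From g(1) = 8: (A + B)·(-4) = 8 ⇒ B = -2.
So g(n) = \left(- 2 n\right) \cdot (-4)^n.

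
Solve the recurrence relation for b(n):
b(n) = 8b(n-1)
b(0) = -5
This is a homogeneous first-order recurrence with ratio 8.
By induction b(n) = b(0) · (8)^n = - 5 \cdot 8^{n}.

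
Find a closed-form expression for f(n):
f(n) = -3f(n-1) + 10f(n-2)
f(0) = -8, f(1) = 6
Characteristic equation: x² + 3x - 10 = 0, which factors as (x - (2))(x - (-5)) = 0.
Roots r₁ = 2, r₂ = -5 (distinct).
General solution: f(n) = A·(2)^n + B·(-5)^n.
From f(0) = -8: A + B = -8.
From f(1) = 6: 2A - 5B = 6.
Solving: A = - \frac{34}{7}, B = - \frac{22}{7}.
So f(n) = - \frac{22 \left(-5\right)^{n}}{7} - \frac{34 \cdot 2^{n}}{7}.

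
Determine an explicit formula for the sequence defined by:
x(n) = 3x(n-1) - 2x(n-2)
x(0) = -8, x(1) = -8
Characteristic equation: x² - 3x + 2 = 0, which factors as (x - (1))(x - (2)) = 0.
Roots r₁ = 1, r₂ = 2 (distinct).
General solution: x(n) = A·(1)^n + B·(2)^n.
From x(0) = -8: A + B = -8.
From x(1) = -8: A + 2B = -8.
Solving: A = -8, B = 0.
So x(n) = -8.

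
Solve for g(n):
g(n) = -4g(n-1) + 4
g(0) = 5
First-order linear non-homogeneous.
Homogeneous solution: g_h(n) = A·(-4)^n.
Try constant particular solution g_p = K: K = -4K + 4 ⇒ K = \frac{4}{5}.
General: g(n) = A·(-4)^n + \frac{4}{5}.
Apply g(0) = 5: A + \frac{4}{5} = 5 ⇒ A = \frac{21}{5}.
So g(n) = \frac{21 \left(-4\right)^{n}}{5} + \frac{4}{5}.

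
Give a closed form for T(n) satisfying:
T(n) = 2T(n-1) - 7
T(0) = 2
First-order linear non-homogeneous.
Homogeneous solution: T_h(n) = A·(2)^n.
Try constant particular solution T_p = K: K = 2K - 7 ⇒ K = 7.
General: T(n) = A·(2)^n + 7.
Apply T(0) = 2: A + 7 = 2 ⇒ A = -5.
So T(n) = 7 - 5 \cdot 2^{n}.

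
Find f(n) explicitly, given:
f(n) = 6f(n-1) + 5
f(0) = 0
First-order linear non-homogeneous.
Homogeneous solution: f_h(n) = A·(6)^n.
Try constant particular solution f_p = K: K = 6K + 5 ⇒ K = -1.
General: f(n) = A·(6)^n - 1.
Apply f(0) = 0: A - 1 = 0 ⇒ A = 1.
So f(n) = 6^{n} - 1.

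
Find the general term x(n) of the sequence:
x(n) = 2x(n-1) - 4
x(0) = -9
First-order linear non-homogeneous.
Homogeneous solution: x_h(n) = A·(2)^n.
Try constant particular solution x_p = K: K = 2K - 4 ⇒ K = 4.
General: x(n) = A·(2)^n + 4.
Apply x(0) = -9: A + 4 = -9 ⇒ A = -13.
So x(n) = 4 - 13 \cdot 2^{n}.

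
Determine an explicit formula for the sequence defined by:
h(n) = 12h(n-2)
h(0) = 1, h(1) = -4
Characteristic equation: x² - 12 = 0.
Discriminant Δ = (0)² + 4·(12) = 48.
Roots r₁,₂ = (0 ± √48)/2, so r₁ = 2 \sqrt{3}, r₂ = - 2 \sqrt{3}.
General solution: h(n) = A·r₁^n + B·r₂^n.
From the initial conditions, A + B = 1 and r₁A + r₂B = -4.
Since r₁ - r₂ = √48: A = (-4 - (1)r₂)/√48 = \frac{1}{2} - \frac{\sqrt{3}}{3}, and B = 1 - A = \frac{1}{2} + \frac{\sqrt{3}}{3}.
So h(n) = \left(\frac{1}{2} - \frac{\sqrt{3}}{3}\right)\left(2 \sqrt{3}\right)^n + \left(\frac{1}{2} + \frac{\sqrt{3}}{3}\right)\left(- 2 \sqrt{3}\right)^n.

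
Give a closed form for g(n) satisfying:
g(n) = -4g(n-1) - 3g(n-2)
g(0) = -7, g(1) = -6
Characteristic equation: x² + 4x + 3 = 0, which factors as (x - (-1))(x - (-3)) = 0.
Roots r₁ = -1, r₂ = -3 (distinct).
General solution: g(n) = A·(-1)^n + B·(-3)^n.
From g(0) = -7: A + B = -7.
From g(1) = -6: -A - 3B = -6.
Solving: A = - \frac{27}{2}, B = \frac{13}{2}.
So g(n) = - \frac{27 \left(-1\right)^{n}}{2} + \frac{13 \left(-3\right)^{n}}{2}.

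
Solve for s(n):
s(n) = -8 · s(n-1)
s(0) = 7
Pure geometric recurrence with ratio -8.
By induction s(n) = s(0) · (-8)^n = 7 \left(-8\right)^{n}.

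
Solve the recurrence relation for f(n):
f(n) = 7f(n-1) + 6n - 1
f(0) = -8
First-order linear with linear forcing.
Homogeneous solution: f_h(n) = A·(7)^n.
Try particular f_p(n) = pn + q. Substituting:
  pn + q = 7(p(n-1) + q) + 6n - 1.
Matching the n-coefficient: p = 7p + 6 ⇒ p = -1.
Matching constants: q = -7p + 7q - 1 ⇒ q = -1.
General: f(n) = A·(7)^n - n - 1.
Apply f(0) = -8: A - 1 = -8 ⇒ A = -7.
So f(n) = - 7 \cdot 7^{n} - n - 1.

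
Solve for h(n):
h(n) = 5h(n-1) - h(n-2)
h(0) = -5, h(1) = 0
Characteristic equation: x² - 5x + 1 = 0.
Discriminant Δ = (5)² + 4·(-1) = 21.
Roots r₁,₂ = (5 ± √21)/2, so r₁ = \frac{\sqrt{21}}{2} + \frac{5}{2}, r₂ = \frac{5}{2} - \frac{\sqrt{21}}{2}.
General solution: h(n) = A·r₁^n + B·r₂^n.
From the initial conditions, A + B = -5 and r₁A + r₂B = 0.
Since r₁ - r₂ = √21: A = (0 - (-5)r₂)/√21 = - \frac{5}{2} + \frac{25 \sqrt{21}}{42}, and B = -5 - A = - \frac{25 \sqrt{21}}{42} - \frac{5}{2}.
So h(n) = \left(- \frac{5}{2} + \frac{25 \sqrt{21}}{42}\right)\left(\frac{\sqrt{21}}{2} + \frac{5}{2}\right)^n + \left(- \frac{25 \sqrt{21}}{42} - \frac{5}{2}\right)\left(\frac{5}{2} - \frac{\sqrt{21}}{2}\right)^n.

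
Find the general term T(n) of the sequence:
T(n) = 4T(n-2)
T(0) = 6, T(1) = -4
Characteristic equation: x² - 4 = 0, which factors as (x - (-2))(x - (2)) = 0.
Roots r₁ = -2, r₂ = 2 (distinct).
General solution: T(n) = A·(-2)^n + B·(2)^n.
From T(0) = 6: A + B = 6.
From T(1) = -4: -2A + 2B = -4.
Solving: A = 4, B = 2.
So T(n) = 4 \left(-2\right)^{n} + 2 \cdot 2^{n}.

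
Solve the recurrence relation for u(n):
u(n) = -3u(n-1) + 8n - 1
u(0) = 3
First-order linear with linear forcing.
Homogeneous solution: u_h(n) = A·(-3)^n.
Try particular u_p(n) = pn + q. Substituting:
  pn + q = -3(p(n-1) + q) + 8n - 1.
Matching the n-coefficient: p = -3p + 8 ⇒ p = 2.
Matching constants: q = 3p - 3q - 1 ⇒ q = \frac{5}{4}.
General: u(n) = A·(-3)^n + 2 n + \frac{5}{4}.
Apply u(0) = 3: A + \frac{5}{4} = 3 ⇒ A = \frac{7}{4}.
So u(n) = \frac{7 \left(-3\right)^{n}}{4} + 2 n + \frac{5}{4}.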